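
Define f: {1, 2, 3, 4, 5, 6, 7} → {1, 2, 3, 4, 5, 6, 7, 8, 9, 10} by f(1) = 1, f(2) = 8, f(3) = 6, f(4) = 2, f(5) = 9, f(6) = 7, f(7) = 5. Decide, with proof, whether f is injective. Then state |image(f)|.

The values f(1), …, f(7) are 1, 8, 6, 2, 9, 7, 5 — all distinct.
So f(u) = f(v) only when u = v, and f is injective.
The image of f is {1, 2, 5, 6, 7, 8, 9}, which has 7 elements.

7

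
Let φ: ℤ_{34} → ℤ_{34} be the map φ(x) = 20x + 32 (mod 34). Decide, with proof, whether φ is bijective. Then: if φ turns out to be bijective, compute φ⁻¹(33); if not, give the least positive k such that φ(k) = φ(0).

17

Recall: injectivity means: for all u, v in the domain, φ(u) = φ(v) implies u = v.
We have gcd(20, 34) = 2 > 1. Taking u = 0 and v = 17: φ(0) = 32 and φ(17) = 20·17 + 32 = 372 ≡ 32 (mod 34).
So φ(0) = φ(17) while 0 ≠ 17, thus φ is not injective, hence not bijective.
Since φ is not bijective, we find the least positive k with φ(k) = φ(0): this means 20k ≡ 0 (mod 34), i.e. 34 ∣ 20k. Since gcd(20, 34) = 2, dividing through by 2 this holds exactly when 17 ∣ 10k, and as gcd(10, 17) = 1, exactly when 17 ∣ k.
The smallest positive such k is 17.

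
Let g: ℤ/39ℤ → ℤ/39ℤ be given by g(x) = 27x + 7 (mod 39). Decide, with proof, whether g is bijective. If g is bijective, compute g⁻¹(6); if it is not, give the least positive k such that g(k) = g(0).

Recall: g is injective if g(x_1) = g(x_2) implies x_1 = x_2.
We have gcd(27, 39) = 3 > 1. Taking x_1 = 0 and x_2 = 13: g(0) = 7 and g(13) = 27·13 + 7 = 358 ≡ 7 (mod 39).
So g(0) = g(13) while 0 ≠ 13, hence g is not injective, hence not bijective.
Since g is not bijective, we find the least positive k with g(k) = g(0): this means 27k ≡ 0 (mod 39), i.e. 39 ∣ 27k. Since gcd(27, 39) = 3, dividing through by 3 this holds exactly when 13 ∣ 9k, and as gcd(9, 13) = 1, exactly when 13 ∣ k.
The smallest positive such k is 13.

13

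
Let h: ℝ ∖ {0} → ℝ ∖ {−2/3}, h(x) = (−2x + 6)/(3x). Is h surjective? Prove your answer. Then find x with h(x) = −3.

For any y ≠ −2/3, solving y(3x) = −2x + 6 for x gives a well-defined x ≠ 0. So h is surjective.
Solving h(x) = −3: cross-multiplying gives −2x + 6 = −3(3x), which rearranges to 7x = −6, so x = −6/7.

-6/7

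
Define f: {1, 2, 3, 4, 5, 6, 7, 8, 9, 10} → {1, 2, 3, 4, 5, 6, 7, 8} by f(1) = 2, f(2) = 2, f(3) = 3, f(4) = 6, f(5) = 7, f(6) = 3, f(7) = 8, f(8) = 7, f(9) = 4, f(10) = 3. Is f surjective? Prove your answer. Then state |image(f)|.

No element maps to 1, so f is not surjective.
The image of f is {2, 3, 4, 6, 7, 8}, which has 6 elements.

6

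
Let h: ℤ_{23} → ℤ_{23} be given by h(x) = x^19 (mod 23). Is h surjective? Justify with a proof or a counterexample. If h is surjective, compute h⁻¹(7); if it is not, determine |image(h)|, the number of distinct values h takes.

5

Since 23 is prime, the nonzero elements of ℤ_{23} form a cyclic group of order 22.
As gcd(19, 22) = 1, raising to the 19th power is a bijection on this group: if s^19 ≡ t^19 then (st^{−1})^19 = 1, and the only element of order dividing gcd(19, 22) = 1 is 1, so s = t.
With h(0) = 0 this makes h injective on all of ℤ_{23}, hence bijective (finite equal-size domain and codomain). In particular h is surjective.
Since h is surjective, we find the preimage of 7. The inverse of x ↦ x^19 on (ℤ_{23})^× is x ↦ x^7, because 19·7 = 133 = 6·22 + 1 ≡ 1 (mod 22) and x^{22} = 1 for x ≠ 0 (Fermat). So h⁻¹(7) = 7^7 mod 23.
Repeated squaring mod 23: 7^1 ≡ 7, 7^2 ≡ 7² = 49 ≡ 3, 7^4 ≡ 3² = 9. Since 7 = 4 + 2 + 1, 7^7 ≡ 9·3·7: 9·3 = 27 ≡ 4, then 4·7 = 28 ≡ 5. So 7^7 ≡ 5 (mod 23).
Hence h⁻¹(7) = 5.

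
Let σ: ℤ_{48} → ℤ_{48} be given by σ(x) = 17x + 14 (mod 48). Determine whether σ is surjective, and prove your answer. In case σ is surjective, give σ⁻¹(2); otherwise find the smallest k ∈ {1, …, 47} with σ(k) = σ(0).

Since gcd(17, 48) = 1, 17 is invertible modulo 48. Euclid's algorithm: 48 = 2·17 + 14, 17 = 1·14 + 3, 14 = 4·3 + 2, 3 = 1·2 + 1; back-substituting gives 1 = 17·17 − 6·48, so 17⁻¹ ≡ 17 (mod 48).
Then y ↦ 17(y − 14) is a two-sided inverse to σ, so every y ∈ ℤ_{48} has a preimage.
Therefore σ is surjective.
Since σ is surjective, we compute σ⁻¹(2): solve 17x + 14 ≡ 2 (mod 48), i.e. 17x ≡ 36 (mod 48).
Multiplying by 17⁻¹ = 17 gives x ≡ 17·36 = 612 = 12·48 + 36 ≡ 36 (mod 48).
Check: σ(36) = 17·36 + 14 = 626 = 13·48 + 2 ≡ 2 (mod 48).

36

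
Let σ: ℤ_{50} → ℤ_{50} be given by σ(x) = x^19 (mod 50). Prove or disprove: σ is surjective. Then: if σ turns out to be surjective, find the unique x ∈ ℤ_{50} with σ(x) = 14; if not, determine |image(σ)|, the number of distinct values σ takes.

42

σ(0) = 0^19 = 0.
σ(10): Repeated squaring mod 50: 10^1 ≡ 10, 10^2 ≡ 10² = 100 ≡ 0, 10^4 ≡ 0² = 0, 10^8 ≡ 0² = 0, 10^16 ≡ 0² = 0. Since 19 = 16 + 2 + 1, 10^19 ≡ 0·0·10: 0·0 = 0, then 0·10 = 0. So 10^19 ≡ 0 (mod 50).
So σ(0) = σ(10) = 0 while 0 ≠ 10, thus σ is not injective.
A non-injective map from the 50-element set ℤ_{50} to itself takes at most 49 distinct values, so it cannot be surjective. Thus σ is not surjective.
Since σ is not surjective, we determine |image(σ)|. Computing x^19 mod 50 for each x (by repeated squaring, reducing mod 50 at every step), the values σ(0), σ(1), …, σ(49) are: 0, 1, 38, 17, 44, 25, 46, 43, 22, 39, 0, 41, 48, 27, 34, 25, 36, 3, 32, 29, 0, 31, 8, 37, 24, 25, 26, 13, 42, 19, 0, 21, 18, 47, 14, 25, 16, 23, 2, 9, 0, 11, 28, 7, 4, 25, 6, 33, 12, 49.
The distinct values are {0, 1, 2, 3, 4, 6, 7, 8, 9, 11, 12, 13, 14, 16, 17, 18, 19, 21, 22, 23, 24, 25, 26, 27, 28, 29, 31, 32, 33, 34, 36, 37, 38, 39, 41, 42, 43, 44, 46, 47, 48, 49}; there are 42 of them.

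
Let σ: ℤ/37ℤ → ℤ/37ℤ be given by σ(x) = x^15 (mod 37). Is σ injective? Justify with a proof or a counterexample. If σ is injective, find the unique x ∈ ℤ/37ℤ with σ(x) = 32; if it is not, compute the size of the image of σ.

σ(3): Repeated squaring mod 37: 3^1 ≡ 3, 3^2 ≡ 3² = 9, 3^4 ≡ 9² = 81 ≡ 7, 3^8 ≡ 7² = 49 ≡ 12. Since 15 = 8 + 4 + 2 + 1, 3^15 ≡ 12·7·9·3: 12·7 = 84 ≡ 10, then 10·9 = 90 ≡ 16, then 16·3 = 48 ≡ 11. So 3^15 ≡ 11 (mod 37).
σ(4): Repeated squaring mod 37: 4^1 ≡ 4, 4^2 ≡ 4² = 16, 4^4 ≡ 16² = 256 ≡ 34, 4^8 ≡ 34² = 1156 ≡ 9. Since 15 = 8 + 4 + 2 + 1, 4^15 ≡ 9·34·16·4: 9·34 = 306 ≡ 10, then 10·16 = 160 ≡ 12, then 12·4 = 48 ≡ 11. So 4^15 ≡ 11 (mod 37).
So σ(3) = σ(4) = 11 while 3 ≠ 4, hence σ is not injective.
Since σ is not injective, we determine |image(σ)|. Computing x^15 mod 37 for each x (by repeated squaring, reducing mod 37 at every step), the values σ(0), σ(1), …, σ(36) are: 0, 1, 23, 11, 11, 29, 31, 26, 31, 10, 1, 36, 10, 29, 6, 23, 10, 14, 8, 29, 23, 27, 14, 31, 8, 27, 1, 36, 27, 6, 11, 6, 8, 26, 26, 14, 36.
The distinct values are {0, 1, 6, 8, 10, 11, 14, 23, 26, 27, 29, 31, 36}; there are 13 of them.

13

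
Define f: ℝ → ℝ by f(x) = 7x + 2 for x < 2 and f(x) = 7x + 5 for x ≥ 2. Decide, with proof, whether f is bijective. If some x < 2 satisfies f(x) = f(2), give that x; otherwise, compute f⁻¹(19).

Both pieces are strictly increasing (slopes 7 and 7), so each is injective on its own interval.
The left piece maps (−∞, 2) onto (−∞, 16); the right piece maps [2, ∞) onto [19, ∞).
The images leave a gap (16 has no preimage), so f is not surjective, hence not bijective.
Because the two images are disjoint, no x < 2 has f(x) = f(2), so we compute f⁻¹(19): 19 lies in [19, ∞), so solve 7x + 5 = 19: x = (19 − 5)/7 = 2.

2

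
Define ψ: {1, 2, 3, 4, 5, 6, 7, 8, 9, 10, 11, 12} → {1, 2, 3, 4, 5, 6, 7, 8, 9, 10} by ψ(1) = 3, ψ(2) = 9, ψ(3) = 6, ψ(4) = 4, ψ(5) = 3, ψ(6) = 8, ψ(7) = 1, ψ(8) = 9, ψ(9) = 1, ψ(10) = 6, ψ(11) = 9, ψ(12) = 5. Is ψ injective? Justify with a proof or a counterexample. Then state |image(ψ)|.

7

ψ(1) = 3 = ψ(5) with 1 ≠ 5, so ψ is not injective.
The image of ψ is {1, 3, 4, 5, 6, 8, 9}, which has 7 elements.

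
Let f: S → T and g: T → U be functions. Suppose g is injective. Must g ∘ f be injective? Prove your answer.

No. Take S = {1, 2}, T = U = {1, 2, 3, 4}, f(1) = f(2) = 1, and g = identity (injective).
Then (g ∘ f)(1) = (g ∘ f)(2) = 1 with 1 ≠ 2, so g ∘ f is not injective.

not injective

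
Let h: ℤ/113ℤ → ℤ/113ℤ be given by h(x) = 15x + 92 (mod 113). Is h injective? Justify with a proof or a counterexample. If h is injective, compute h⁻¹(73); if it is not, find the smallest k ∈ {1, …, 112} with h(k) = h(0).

59

Recall: injectivity means: for all a, b in the domain, h(a) = h(b) implies a = b.
If h(a) = h(b), then 15a ≡ 15b (mod 113). Because gcd(15, 113) = 1, we may cancel 15 to get a ≡ b (mod 113).
Therefore h is injective.
We now compute 15⁻¹ mod 113 explicitly. Euclid's algorithm: 113 = 7·15 + 8, 15 = 1·8 + 7, 8 = 1·7 + 1; back-substituting gives 1 = 98·15 − 13·113, so 15⁻¹ ≡ 98 (mod 113).
Since h is injective, we compute h⁻¹(73): solve 15x + 92 ≡ 73 (mod 113), i.e. 15x ≡ 94 (mod 113).
Multiplying by 15⁻¹ = 98 gives x ≡ 98·94 = 9212 = 81·113 + 59 ≡ 59 (mod 113).
Check: h(59) = 15·59 + 92 = 977 = 8·113 + 73 ≡ 73 (mod 113).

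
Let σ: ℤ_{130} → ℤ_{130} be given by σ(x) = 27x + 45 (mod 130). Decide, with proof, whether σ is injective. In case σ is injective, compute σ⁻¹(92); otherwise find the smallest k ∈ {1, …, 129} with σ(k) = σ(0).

Suppose σ(a) = σ(b) in ℤ_{130}. Then 27a + 45 ≡ 27b + 45 (mod 130), thus 27(a − b) ≡ 0 (mod 130).
Since gcd(27, 130) = 1, 27 is invertible modulo 130, hence a − b ≡ 0 (mod 130), i.e. a = b.
Thus σ is injective.
We now compute 27⁻¹ mod 130 explicitly. Euclid's algorithm: 130 = 4·27 + 22, 27 = 1·22 + 5, 22 = 4·5 + 2, 5 = 2·2 + 1; back-substituting gives 1 = 53·27 − 11·130, so 27⁻¹ ≡ 53 (mod 130).
Since σ is injective, we find σ⁻¹(92): we need 27x ≡ 92 − 45 ≡ 47 (mod 130). Using 27⁻¹ = 53: x ≡ 53·47 = 2491 = 19·130 + 21, so x = 21.
Check: σ(21) = 27·21 + 45 = 612 = 4·130 + 92 ≡ 92 (mod 130).

21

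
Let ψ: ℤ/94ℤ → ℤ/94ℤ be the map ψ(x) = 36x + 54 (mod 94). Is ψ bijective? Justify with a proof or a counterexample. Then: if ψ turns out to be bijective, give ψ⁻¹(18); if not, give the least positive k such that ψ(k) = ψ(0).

47

We have gcd(36, 94) = 2 > 1. Taking u = 0 and v = 47: ψ(0) = 54 and ψ(47) = 36·47 + 54 = 1746 ≡ 54 (mod 94).
So ψ(0) = ψ(47) while 0 ≠ 47, so ψ is not injective, hence not bijective.
Since ψ is not bijective, we find the least positive k with ψ(k) = ψ(0): this means 36k ≡ 0 (mod 94), i.e. 94 ∣ 36k. Since gcd(36, 94) = 2, dividing through by 2 this holds exactly when 47 ∣ 18k, and as gcd(18, 47) = 1, exactly when 47 ∣ k.
The smallest positive such k is 47.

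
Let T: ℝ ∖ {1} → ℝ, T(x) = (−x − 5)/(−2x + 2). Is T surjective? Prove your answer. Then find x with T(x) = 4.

13/7

If T(x) = 1/2, cross-multiplying gives −2(−x − 5) = −1(−2x + 2), which simplifies to 10 = −2 — false.  So 1/2 has no preimage and T is not surjective.
Solving T(x) = 4: cross-multiplying gives −x − 5 = 4(−2x + 2), which rearranges to 7x = 13, so x = 13/7.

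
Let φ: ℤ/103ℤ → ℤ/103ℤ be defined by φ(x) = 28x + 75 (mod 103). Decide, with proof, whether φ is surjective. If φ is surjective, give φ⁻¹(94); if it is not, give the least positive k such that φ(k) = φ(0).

Recall that surjectivity means every element of the codomain has a preimage under φ.
Since gcd(28, 103) = 1, 28 is invertible modulo 103. Euclid's algorithm: 103 = 3·28 + 19, 28 = 1·19 + 9, 19 = 2·9 + 1; back-substituting gives 1 = 92·28 − 25·103, so 28⁻¹ ≡ 92 (mod 103).
Then y ↦ 92(y − 75) is a two-sided inverse to φ, so every y ∈ ℤ/103ℤ has a preimage.
Therefore φ is surjective.
Since φ is surjective, we compute φ⁻¹(94): solve 28x + 75 ≡ 94 (mod 103), i.e. 28x ≡ 19 (mod 103).
Multiplying by 28⁻¹ = 92 gives x ≡ 92·19 = 1748 = 16·103 + 100 ≡ 100 (mod 103).
Check: φ(100) = 28·100 + 75 = 2875 = 27·103 + 94 ≡ 94 (mod 103).

100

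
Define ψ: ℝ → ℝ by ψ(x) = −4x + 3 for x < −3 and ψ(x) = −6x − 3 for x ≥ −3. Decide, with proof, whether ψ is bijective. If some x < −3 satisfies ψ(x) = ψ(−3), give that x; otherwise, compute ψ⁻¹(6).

-3/2

Both pieces are strictly decreasing (slopes −4 and −6), so each is injective on its own interval.
The left piece maps (−∞, −3) onto (15, ∞); the right piece maps [−3, ∞) onto (−∞, 15].
Since 15 = 15, the images partition ℝ: ψ is injective and surjective, hence bijective.
Because the two images are disjoint, no x < −3 has ψ(x) = ψ(−3), so we compute ψ⁻¹(6): 6 lies in (−∞, 15], so solve −6x − 3 = 6: x = (6 + 3)/(−6) = −3/2.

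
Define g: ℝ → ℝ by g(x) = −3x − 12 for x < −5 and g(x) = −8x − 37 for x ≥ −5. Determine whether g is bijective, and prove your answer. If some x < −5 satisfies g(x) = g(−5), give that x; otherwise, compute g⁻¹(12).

Both pieces are strictly decreasing (slopes −3 and −8), so each is injective on its own interval.
The left piece maps (−∞, −5) onto (3, ∞); the right piece maps [−5, ∞) onto (−∞, 3].
Since 3 = 3, the images partition ℝ: g is injective and surjective, hence bijective.
Because the two images are disjoint, no x < −5 has g(x) = g(−5), so we compute g⁻¹(12): 12 lies in (3, ∞), so solve −3x − 12 = 12: x = (12 + 12)/(−3) = −8.

-8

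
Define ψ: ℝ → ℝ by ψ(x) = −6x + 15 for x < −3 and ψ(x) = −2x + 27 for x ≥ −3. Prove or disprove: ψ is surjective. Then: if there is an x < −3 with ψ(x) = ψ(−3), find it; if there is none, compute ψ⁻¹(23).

2

Both pieces are strictly decreasing (slopes −6 and −2), so each is injective on its own interval.
The left piece maps (−∞, −3) onto (33, ∞); the right piece maps [−3, ∞) onto (−∞, 33].
These images together cover ℝ, so ψ is surjective.
Because the two images are disjoint, no x < −3 has ψ(x) = ψ(−3), so we compute ψ⁻¹(23): 23 lies in (−∞, 33], so solve −2x + 27 = 23: x = (23 − 27)/(−2) = 2.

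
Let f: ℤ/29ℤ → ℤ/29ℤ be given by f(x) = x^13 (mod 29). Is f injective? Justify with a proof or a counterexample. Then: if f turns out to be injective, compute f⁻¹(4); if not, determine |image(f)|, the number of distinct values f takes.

22

Since 29 is prime, the nonzero elements of ℤ/29ℤ form a cyclic group of order 28.
As gcd(13, 28) = 1, raising to the 13th power is a bijection on this group: if s^13 ≡ t^13 then (st^{−1})^13 = 1, and the only element of order dividing gcd(13, 28) = 1 is 1, so s = t.
With f(0) = 0 this makes f injective on all of ℤ/29ℤ, hence bijective (finite equal-size domain and codomain). In particular f is injective.
Since f is injective, we find the preimage of 4. The inverse of x ↦ x^13 on (ℤ/29ℤ)^× is x ↦ x^13, because 13·13 = 169 = 6·28 + 1 ≡ 1 (mod 28) and x^{28} = 1 for x ≠ 0 (Fermat). So f⁻¹(4) = 4^13 mod 29.
Repeated squaring mod 29: 4^1 ≡ 4, 4^2 ≡ 4² = 16, 4^4 ≡ 16² = 256 ≡ 24, 4^8 ≡ 24² = 576 ≡ 25. Since 13 = 8 + 4 + 1, 4^13 ≡ 25·24·4: 25·24 = 600 ≡ 20, then 20·4 = 80 ≡ 22. So 4^13 ≡ 22 (mod 29).
Hence f⁻¹(4) = 22.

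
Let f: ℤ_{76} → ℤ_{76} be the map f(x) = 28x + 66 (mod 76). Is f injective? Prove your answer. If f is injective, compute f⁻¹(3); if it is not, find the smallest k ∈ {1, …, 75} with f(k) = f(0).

19

Recall that f is injective when f(x_1) = f(x_2) forces x_1 = x_2.
We have gcd(28, 76) = 4 > 1. Taking x_1 = 0 and x_2 = 19: f(0) = 66 and f(19) = 28·19 + 66 = 598 ≡ 66 (mod 76).
So f(0) = f(19) while 0 ≠ 19, therefore f is not injective.
Since f is not injective, we find the least positive k with f(k) = f(0): this means 28k ≡ 0 (mod 76), i.e. 76 ∣ 28k. Since gcd(28, 76) = 4, dividing through by 4 this holds exactly when 19 ∣ 7k, and as gcd(7, 19) = 1, exactly when 19 ∣ k.
The smallest positive such k is 19.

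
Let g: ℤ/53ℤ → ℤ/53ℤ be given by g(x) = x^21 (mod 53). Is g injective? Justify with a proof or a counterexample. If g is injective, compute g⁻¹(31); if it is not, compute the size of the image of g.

35

Since 53 is prime, the nonzero elements of ℤ/53ℤ form a cyclic group of order 52.
As gcd(21, 52) = 1, raising to the 21st power is a bijection on this group: if s^21 ≡ t^21 then (st^{−1})^21 = 1, and the only element of order dividing gcd(21, 52) = 1 is 1, so s = t.
With g(0) = 0 this makes g injective on all of ℤ/53ℤ, hence bijective (finite equal-size domain and codomain). In particular g is injective.
Since g is injective, we find the preimage of 31. The inverse of x ↦ x^21 on (ℤ/53ℤ)^× is x ↦ x^5, because 21·5 = 105 = 2·52 + 1 ≡ 1 (mod 52) and x^{52} = 1 for x ≠ 0 (Fermat). So g⁻¹(31) = 31^5 mod 53.
Repeated squaring mod 53: 31^1 ≡ 31, 31^2 ≡ 31² = 961 ≡ 7, 31^4 ≡ 7² = 49. Since 5 = 4 + 1, 31^5 ≡ 49·31: 49·31 = 1519 ≡ 35. So 31^5 ≡ 35 (mod 53).
Hence g⁻¹(31) = 35.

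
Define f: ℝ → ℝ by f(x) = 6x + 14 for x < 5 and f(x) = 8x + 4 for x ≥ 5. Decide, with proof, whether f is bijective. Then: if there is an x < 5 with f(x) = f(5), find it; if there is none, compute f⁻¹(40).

Both pieces are strictly increasing (slopes 6 and 8), so each is injective on its own interval.
The left piece maps (−∞, 5) onto (−∞, 44); the right piece maps [5, ∞) onto [44, ∞).
Since 44 = 44, the images partition ℝ: f is injective and surjective, hence bijective.
Because the two images are disjoint, no x < 5 has f(x) = f(5), so we compute f⁻¹(40): 40 lies in (−∞, 44), so solve 6x + 14 = 40: x = (40 − 14)/6 = 13/3.

13/3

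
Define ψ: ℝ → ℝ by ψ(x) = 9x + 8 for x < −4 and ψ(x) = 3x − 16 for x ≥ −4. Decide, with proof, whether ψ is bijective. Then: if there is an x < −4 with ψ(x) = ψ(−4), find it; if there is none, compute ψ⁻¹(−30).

Both pieces are strictly increasing (slopes 9 and 3), so each is injective on its own interval.
The left piece maps (−∞, −4) onto (−∞, −28); the right piece maps [−4, ∞) onto [−28, ∞).
Since −28 = −28, the images partition ℝ: ψ is injective and surjective, hence bijective.
Because the two images are disjoint, no x < −4 has ψ(x) = ψ(−4), so we compute ψ⁻¹(−30): −30 lies in (−∞, −28), so solve 9x + 8 = −30: x = (−30 − 8)/9 = −38/9.

-38/9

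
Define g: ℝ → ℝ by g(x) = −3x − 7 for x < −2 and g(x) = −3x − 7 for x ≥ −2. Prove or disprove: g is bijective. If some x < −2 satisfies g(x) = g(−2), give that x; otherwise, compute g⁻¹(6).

Both pieces are strictly decreasing (slopes −3 and −3), so each is injective on its own interval.
The left piece maps (−∞, −2) onto (−1, ∞); the right piece maps [−2, ∞) onto (−∞, −1].
Since −1 = −1, the images partition ℝ: g is injective and surjective, hence bijective.
Because the two images are disjoint, no x < −2 has g(x) = g(−2), so we compute g⁻¹(6): 6 lies in (−1, ∞), so solve −3x − 7 = 6: x = (6 + 7)/(−3) = −13/3.

-13/3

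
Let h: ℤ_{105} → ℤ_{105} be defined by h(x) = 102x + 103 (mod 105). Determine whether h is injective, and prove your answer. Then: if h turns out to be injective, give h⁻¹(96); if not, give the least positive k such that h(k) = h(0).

35

We have gcd(102, 105) = 3 > 1. Taking a = 0 and b = 35: h(0) = 103 and h(35) = 102·35 + 103 = 3673 ≡ 103 (mod 105).
So h(0) = h(35) while 0 ≠ 35, therefore h is not injective.
Since h is not injective, we find the least positive k with h(k) = h(0): this means 102k ≡ 0 (mod 105), i.e. 105 ∣ 102k. Since gcd(102, 105) = 3, dividing through by 3 this holds exactly when 35 ∣ 34k, and as gcd(34, 35) = 1, exactly when 35 ∣ k.
The smallest positive such k is 35.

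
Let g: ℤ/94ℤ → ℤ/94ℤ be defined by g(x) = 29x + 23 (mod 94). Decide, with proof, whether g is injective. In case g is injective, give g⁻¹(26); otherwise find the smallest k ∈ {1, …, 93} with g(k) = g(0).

39

If g(x_1) = g(x_2), then 29x_1 ≡ 29x_2 (mod 94). Because gcd(29, 94) = 1, we may cancel 29 to get x_1 ≡ x_2 (mod 94).
Hence g is injective.
We now compute 29⁻¹ mod 94 explicitly. Euclid's algorithm: 94 = 3·29 + 7, 29 = 4·7 + 1; back-substituting gives 1 = 13·29 − 4·94, so 29⁻¹ ≡ 13 (mod 94).
Since g is injective, we compute g⁻¹(26): solve 29x + 23 ≡ 26 (mod 94), i.e. 29x ≡ 3 (mod 94).
Multiplying by 29⁻¹ = 13 gives x ≡ 13·3 = 39 ≡ 39 (mod 94).
Check: g(39) = 29·39 + 23 = 1154 = 12·94 + 26 ≡ 26 (mod 94).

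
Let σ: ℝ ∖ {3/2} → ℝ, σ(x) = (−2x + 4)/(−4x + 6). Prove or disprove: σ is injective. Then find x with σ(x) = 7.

Suppose σ(x_1) = σ(x_2). Cross-multiplying: (−2x_1 + 4)(−4x_2 + 6) = (−2x_2 + 4)(−4x_1 + 6).
Expanding both sides and cancelling the symmetric terms leaves 4·(x_1 − x_2) = 0. Since 4 ≠ 0, x_1 = x_2. Therefore σ is injective.
Solving σ(x) = 7: cross-multiplying gives −2x + 4 = 7(−4x + 6), which rearranges to 26x = 38, so x = 19/13.

19/13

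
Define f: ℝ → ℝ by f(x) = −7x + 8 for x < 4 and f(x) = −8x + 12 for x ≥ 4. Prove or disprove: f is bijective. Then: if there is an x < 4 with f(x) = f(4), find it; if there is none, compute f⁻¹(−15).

23/7

Both pieces are strictly decreasing (slopes −7 and −8), so each is injective on its own interval.
The left piece maps (−∞, 4) onto (−20, ∞); the right piece maps [4, ∞) onto (−∞, −20].
Since −20 = −20, the images partition ℝ: f is injective and surjective, hence bijective.
Because the two images are disjoint, no x < 4 has f(x) = f(4), so we compute f⁻¹(−15): −15 lies in (−20, ∞), so solve −7x + 8 = −15: x = (−15 − 8)/(−7) = 23/7.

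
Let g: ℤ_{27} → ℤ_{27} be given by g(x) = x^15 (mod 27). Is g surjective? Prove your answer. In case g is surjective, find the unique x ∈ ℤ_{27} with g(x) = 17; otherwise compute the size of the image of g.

7

g(0) = 0^15 = 0.
g(3): Repeated squaring mod 27: 3^1 ≡ 3, 3^2 ≡ 3² = 9, 3^4 ≡ 9² = 81 ≡ 0, 3^8 ≡ 0² = 0. Since 15 = 8 + 4 + 2 + 1, 3^15 ≡ 0·0·9·3: 0·0 = 0, then 0·9 = 0, then 0·3 = 0. So 3^15 ≡ 0 (mod 27).
So g(0) = g(3) = 0 while 0 ≠ 3, so g is not injective.
A non-injective map from the 27-element set ℤ_{27} to itself takes at most 26 distinct values, so it cannot be surjective. Hence g is not surjective.
Since g is not surjective, we determine |image(g)|. Computing x^15 mod 27 for each x (by repeated squaring, reducing mod 27 at every step), the values g(0), g(1), …, g(26) are: 0, 1, 17, 0, 19, 8, 0, 10, 26, 0, 1, 17, 0, 19, 8, 0, 10, 26, 0, 1, 17, 0, 19, 8, 0, 10, 26.
The distinct values are {0, 1, 8, 10, 17, 19, 26}; there are 7 of them.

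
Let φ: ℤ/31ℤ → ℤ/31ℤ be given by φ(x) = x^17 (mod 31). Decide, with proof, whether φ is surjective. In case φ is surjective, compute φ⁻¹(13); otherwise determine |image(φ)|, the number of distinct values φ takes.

24

Since 31 is prime, the nonzero elements of ℤ/31ℤ form a cyclic group of order 30.
As gcd(17, 30) = 1, raising to the 17th power is a bijection on this group: if x_1^17 ≡ x_2^17 then (x_1x_2^{−1})^17 = 1, and the only element of order dividing gcd(17, 30) = 1 is 1, so x_1 = x_2.
With φ(0) = 0 this makes φ injective on all of ℤ/31ℤ, hence bijective (finite equal-size domain and codomain). In particular φ is surjective.
Since φ is surjective, we find the preimage of 13. The inverse of x ↦ x^17 on (ℤ/31ℤ)^× is x ↦ x^23, because 17·23 = 391 = 13·30 + 1 ≡ 1 (mod 30) and x^{30} = 1 for x ≠ 0 (Fermat). So φ⁻¹(13) = 13^23 mod 31.
Repeated squaring mod 31: 13^1 ≡ 13, 13^2 ≡ 13² = 169 ≡ 14, 13^4 ≡ 14² = 196 ≡ 10, 13^8 ≡ 10² = 100 ≡ 7, 13^16 ≡ 7² = 49 ≡ 18. Since 23 = 16 + 4 + 2 + 1, 13^23 ≡ 18·10·14·13: 18·10 = 180 ≡ 25, then 25·14 = 350 ≡ 9, then 9·13 = 117 ≡ 24. So 13^23 ≡ 24 (mod 31).
Hence φ⁻¹(13) = 24.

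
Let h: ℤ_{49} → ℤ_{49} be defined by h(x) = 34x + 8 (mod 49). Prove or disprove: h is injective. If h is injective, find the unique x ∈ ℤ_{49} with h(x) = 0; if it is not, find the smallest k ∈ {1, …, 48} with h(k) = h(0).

43

Recall: h is injective when h(a) = h(b) forces a = b.
Suppose h(a) = h(b) in ℤ_{49}. Then 34a + 8 ≡ 34b + 8 (mod 49), so 34(a − b) ≡ 0 (mod 49).
Since gcd(34, 49) = 1, 34 is invertible modulo 49, so a − b ≡ 0 (mod 49), i.e. a = b.
Thus h is injective.
We now compute 34⁻¹ mod 49 explicitly. Euclid's algorithm: 49 = 1·34 + 15, 34 = 2·15 + 4, 15 = 3·4 + 3, 4 = 1·3 + 1; back-substituting gives 1 = 13·34 − 9·49, so 34⁻¹ ≡ 13 (mod 49).
Since h is injective, we find h⁻¹(0): we need 34x ≡ 0 − 8 ≡ 41 (mod 49). Using 34⁻¹ = 13: x ≡ 13·41 = 533 = 10·49 + 43, so x = 43.
Check: h(43) = 34·43 + 8 = 1470 = 30·49 + 0 ≡ 0 (mod 49).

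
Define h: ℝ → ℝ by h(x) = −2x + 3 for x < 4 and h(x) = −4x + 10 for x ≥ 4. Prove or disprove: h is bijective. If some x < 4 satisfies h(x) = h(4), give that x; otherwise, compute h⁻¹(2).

1/2

Both pieces are strictly decreasing (slopes −2 and −4), so each is injective on its own interval.
The left piece maps (−∞, 4) onto (−5, ∞); the right piece maps [4, ∞) onto (−∞, −6].
The images leave a gap (−5 has no preimage), so h is not surjective, hence not bijective.
Because the two images are disjoint, no x < 4 has h(x) = h(4), so we compute h⁻¹(2): 2 lies in (−5, ∞), so solve −2x + 3 = 2: x = (2 − 3)/(−2) = 1/2.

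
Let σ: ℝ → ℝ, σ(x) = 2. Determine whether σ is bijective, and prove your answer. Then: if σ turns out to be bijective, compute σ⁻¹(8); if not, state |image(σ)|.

1

σ(0) = 2 = σ(1) with 0 ≠ 1, so σ is not injective, hence not bijective.
Since σ is not bijective, we state |image(σ)|: the image of σ is {2}, which has 1 element.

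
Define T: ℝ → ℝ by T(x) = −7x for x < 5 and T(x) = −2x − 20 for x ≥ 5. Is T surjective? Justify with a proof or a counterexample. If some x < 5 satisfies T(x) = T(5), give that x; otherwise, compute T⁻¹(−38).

30/7

Both pieces are strictly decreasing (slopes −7 and −2), so each is injective on its own interval.
The left piece maps (−∞, 5) onto (−35, ∞); the right piece maps [5, ∞) onto (−∞, −30].
The union (−35, ∞) ∪ (−∞, −30] covers ℝ, so T is surjective.
For the follow-up: the images overlap, so an x < 5 with T(x) = T(5) exists. T(5) = −30; solving −7x = −30 for x < 5 gives x = (−30 − 0)/(−7) = 30/7.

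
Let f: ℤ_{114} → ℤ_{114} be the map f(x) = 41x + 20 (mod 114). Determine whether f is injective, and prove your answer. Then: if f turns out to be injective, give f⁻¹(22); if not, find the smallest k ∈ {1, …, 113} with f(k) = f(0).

Recall that injectivity means: for all u, v in the domain, f(u) = f(v) implies u = v.
Suppose f(u) = f(v) in ℤ_{114}. Then 41u + 20 ≡ 41v + 20 (mod 114), hence 41(u − v) ≡ 0 (mod 114).
Since gcd(41, 114) = 1, 41 is invertible modulo 114, so u − v ≡ 0 (mod 114), i.e. u = v.
So f is injective.
We now compute 41⁻¹ mod 114 explicitly. Euclid's algorithm: 114 = 2·41 + 32, 41 = 1·32 + 9, 32 = 3·9 + 5, 9 = 1·5 + 4, 5 = 1·4 + 1; back-substituting gives 1 = 89·41 − 32·114, so 41⁻¹ ≡ 89 (mod 114).
Since f is injective, we compute f⁻¹(22): solve 41x + 20 ≡ 22 (mod 114), i.e. 41x ≡ 2 (mod 114).
Multiplying by 41⁻¹ = 89 gives x ≡ 89·2 = 178 = 1·114 + 64 ≡ 64 (mod 114).
Check: f(64) = 41·64 + 20 = 2644 = 23·114 + 22 ≡ 22 (mod 114).

64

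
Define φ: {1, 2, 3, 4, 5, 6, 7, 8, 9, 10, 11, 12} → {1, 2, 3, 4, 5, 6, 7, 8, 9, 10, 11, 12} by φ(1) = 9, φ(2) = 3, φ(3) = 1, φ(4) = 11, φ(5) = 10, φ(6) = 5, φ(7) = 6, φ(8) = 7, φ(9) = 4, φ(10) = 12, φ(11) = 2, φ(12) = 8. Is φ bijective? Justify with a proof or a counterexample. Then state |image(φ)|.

12

The values 9, 3, 1, 11, 10, 5, 6, 7, 4, 12, 2, 8 are a permutation of {1, 2, 3, 4, 5, 6, 7, 8, 9, 10, 11, 12}: each element appears exactly once.
So φ is injective and surjective, hence bijective.
The image of φ is {1, 2, 3, 4, 5, 6, 7, 8, 9, 10, 11, 12}, which has 12 elements.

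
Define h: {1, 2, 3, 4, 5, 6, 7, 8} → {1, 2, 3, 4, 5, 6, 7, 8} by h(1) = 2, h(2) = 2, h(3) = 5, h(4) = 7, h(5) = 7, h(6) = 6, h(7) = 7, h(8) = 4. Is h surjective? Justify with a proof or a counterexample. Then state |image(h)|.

No element maps to 1, so h is not surjective.
The image of h is {2, 4, 5, 6, 7}, which has 5 elements.

5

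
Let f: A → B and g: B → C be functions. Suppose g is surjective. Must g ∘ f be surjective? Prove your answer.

not surjective

No. Take A = {0}, B = C = {0, 1, 2, 3, 4}, f(0) = 0, and g = identity (surjective).
Then (g ∘ f)(0) = 0, and 4 ∈ C has no preimage under g ∘ f, so g ∘ f is not surjective.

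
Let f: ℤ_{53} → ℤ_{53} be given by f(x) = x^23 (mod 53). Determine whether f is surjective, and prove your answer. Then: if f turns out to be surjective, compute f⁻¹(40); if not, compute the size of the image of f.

Since 53 is prime, the nonzero elements of ℤ_{53} form a cyclic group of order 52.
As gcd(23, 52) = 1, raising to the 23rd power is a bijection on this group: if a^23 ≡ b^23 then (ab^{−1})^23 = 1, and the only element of order dividing gcd(23, 52) = 1 is 1, so a = b.
With f(0) = 0 this makes f injective on all of ℤ_{53}, hence bijective (finite equal-size domain and codomain). In particular f is surjective.
Since f is surjective, we find the preimage of 40. The inverse of x ↦ x^23 on (ℤ_{53})^× is x ↦ x^43, because 23·43 = 989 = 19·52 + 1 ≡ 1 (mod 52) and x^{52} = 1 for x ≠ 0 (Fermat). So f⁻¹(40) = 40^43 mod 53.
Repeated squaring mod 53: 40^1 ≡ 40, 40^2 ≡ 40² = 1600 ≡ 10, 40^4 ≡ 10² = 100 ≡ 47, 40^8 ≡ 47² = 2209 ≡ 36, 40^16 ≡ 36² = 1296 ≡ 24, 40^32 ≡ 24² = 576 ≡ 46. Since 43 = 32 + 8 + 2 + 1, 40^43 ≡ 46·36·10·40: 46·36 = 1656 ≡ 13, then 13·10 = 130 ≡ 24, then 24·40 = 960 ≡ 6. So 40^43 ≡ 6 (mod 53).
Hence f⁻¹(40) = 6.

6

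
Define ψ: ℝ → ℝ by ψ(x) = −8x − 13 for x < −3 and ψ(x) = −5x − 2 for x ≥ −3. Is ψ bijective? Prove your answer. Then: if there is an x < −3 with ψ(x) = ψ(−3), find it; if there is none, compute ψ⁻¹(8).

-13/4

Both pieces are strictly decreasing (slopes −8 and −5), so each is injective on its own interval.
The left piece maps (−∞, −3) onto (11, ∞); the right piece maps [−3, ∞) onto (−∞, 13].
These images overlap. In particular ψ(−3) = 13 (right piece), and solving −8x − 13 = 13 on the left piece gives x = −13/4 < −3.
So ψ(−13/4) = ψ(−3) with −13/4 ≠ −3, and ψ is not injective, hence not bijective. This x = −13/4 is the requested value below −3.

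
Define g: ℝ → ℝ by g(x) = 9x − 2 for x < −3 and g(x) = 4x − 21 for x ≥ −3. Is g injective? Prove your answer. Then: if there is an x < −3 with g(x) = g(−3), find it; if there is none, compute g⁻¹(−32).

Both pieces are strictly increasing (slopes 9 and 4), so each is injective on its own interval.
The left piece maps (−∞, −3) onto (−∞, −29); the right piece maps [−3, ∞) onto [−33, ∞).
These images overlap. In particular g(−3) = −33 (right piece), and solving 9x − 2 = −33 on the left piece gives x = −31/9 < −3.
So g(−31/9) = g(−3) with −31/9 ≠ −3, and g is not injective. This x = −31/9 is the requested value below −3.

-31/9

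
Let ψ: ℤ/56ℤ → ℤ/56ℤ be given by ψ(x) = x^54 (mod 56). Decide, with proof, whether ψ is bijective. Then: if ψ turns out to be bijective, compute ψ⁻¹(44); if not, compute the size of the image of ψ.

4

ψ(1) = 1^54 = 1.
ψ(3): Repeated squaring mod 56: 3^1 ≡ 3, 3^2 ≡ 3² = 9, 3^4 ≡ 9² = 81 ≡ 25, 3^8 ≡ 25² = 625 ≡ 9, 3^16 ≡ 9² = 81 ≡ 25, 3^32 ≡ 25² = 625 ≡ 9. Since 54 = 32 + 16 + 4 + 2, 3^54 ≡ 9·25·25·9: 9·25 = 225 ≡ 1, then 1·25 = 25, then 25·9 = 225 ≡ 1. So 3^54 ≡ 1 (mod 56).
So ψ(1) = ψ(3) = 1 while 1 ≠ 3, hence ψ is not injective, hence not bijective.
Since ψ is not bijective, we determine |image(ψ)|. Computing x^54 mod 56 for each x (by repeated squaring, reducing mod 56 at every step), the values ψ(0), ψ(1), …, ψ(55) are: 0, 1, 8, 1, 8, 1, 8, 49, 8, 1, 8, 1, 8, 1, 0, 1, 8, 1, 8, 1, 8, 49, 8, 1, 8, 1, 8, 1, 0, 1, 8, 1, 8, 1, 8, 49, 8, 1, 8, 1, 8, 1, 0, 1, 8, 1, 8, 1, 8, 49, 8, 1, 8, 1, 8, 1.
The distinct values are {0, 1, 8, 49}; there are 4 of them.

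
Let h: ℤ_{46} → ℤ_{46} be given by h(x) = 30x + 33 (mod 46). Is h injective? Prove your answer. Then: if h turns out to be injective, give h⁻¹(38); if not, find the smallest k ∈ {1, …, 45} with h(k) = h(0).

We have gcd(30, 46) = 2 > 1. Taking a = 0 and b = 23: h(0) = 33 and h(23) = 30·23 + 33 = 723 ≡ 33 (mod 46).
So h(0) = h(23) while 0 ≠ 23, therefore h is not injective.
Since h is not injective, we find the least positive k with h(k) = h(0): this means 30k ≡ 0 (mod 46), i.e. 46 ∣ 30k. Since gcd(30, 46) = 2, dividing through by 2 this holds exactly when 23 ∣ 15k, and as gcd(15, 23) = 1, exactly when 23 ∣ k.
The smallest positive such k is 23.

23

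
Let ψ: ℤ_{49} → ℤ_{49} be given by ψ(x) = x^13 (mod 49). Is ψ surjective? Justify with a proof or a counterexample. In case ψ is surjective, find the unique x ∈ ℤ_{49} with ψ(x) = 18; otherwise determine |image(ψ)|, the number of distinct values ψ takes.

43

ψ(0) = 0^13 = 0.
ψ(7): Repeated squaring mod 49: 7^1 ≡ 7, 7^2 ≡ 7² = 49 ≡ 0, 7^4 ≡ 0² = 0, 7^8 ≡ 0² = 0. Since 13 = 8 + 4 + 1, 7^13 ≡ 0·0·7: 0·0 = 0, then 0·7 = 0. So 7^13 ≡ 0 (mod 49).
So ψ(0) = ψ(7) = 0 while 0 ≠ 7, so ψ is not injective.
A non-injective map from the 49-element set ℤ_{49} to itself takes at most 48 distinct values, so it cannot be surjective. So ψ is not surjective.
Since ψ is not surjective, we determine |image(ψ)|. Computing x^13 mod 49 for each x (by repeated squaring, reducing mod 49 at every step), the values ψ(0), ψ(1), …, ψ(48) are: 0, 1, 9, 10, 32, 33, 41, 0, 43, 2, 3, 25, 26, 34, 0, 36, 44, 45, 18, 19, 27, 0, 29, 37, 38, 11, 12, 20, 0, 22, 30, 31, 4, 5, 13, 0, 15, 23, 24, 46, 47, 6, 0, 8, 16, 17, 39, 40, 48.
The distinct values are {0, 1, 2, 3, 4, 5, 6, 8, 9, 10, 11, 12, 13, 15, 16, 17, 18, 19, 20, 22, 23, 24, 25, 26, 27, 29, 30, 31, 32, 33, 34, 36, 37, 38, 39, 40, 41, 43, 44, 45, 46, 47, 48}; there are 43 of them.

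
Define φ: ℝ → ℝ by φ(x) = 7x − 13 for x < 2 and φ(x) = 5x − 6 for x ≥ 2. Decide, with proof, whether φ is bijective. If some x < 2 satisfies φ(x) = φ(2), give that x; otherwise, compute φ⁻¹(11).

Both pieces are strictly increasing (slopes 7 and 5), so each is injective on its own interval.
The left piece maps (−∞, 2) onto (−∞, 1); the right piece maps [2, ∞) onto [4, ∞).
The images leave a gap (1 has no preimage), so φ is not surjective, hence not bijective.
Because the two images are disjoint, no x < 2 has φ(x) = φ(2), so we compute φ⁻¹(11): 11 lies in [4, ∞), so solve 5x − 6 = 11: x = (11 + 6)/5 = 17/5.

17/5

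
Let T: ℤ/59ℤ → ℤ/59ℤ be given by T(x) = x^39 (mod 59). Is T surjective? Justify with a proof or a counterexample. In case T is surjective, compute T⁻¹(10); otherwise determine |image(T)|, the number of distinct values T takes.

56

Since 59 is prime, the nonzero elements of ℤ/59ℤ form a cyclic group of order 58.
As gcd(39, 58) = 1, raising to the 39th power is a bijection on this group: if x_1^39 ≡ x_2^39 then (x_1x_2^{−1})^39 = 1, and the only element of order dividing gcd(39, 58) = 1 is 1, so x_1 = x_2.
With T(0) = 0 this makes T injective on all of ℤ/59ℤ, hence bijective (finite equal-size domain and codomain). In particular T is surjective.
Since T is surjective, we find the preimage of 10. The inverse of x ↦ x^39 on (ℤ/59ℤ)^× is x ↦ x^3, because 39·3 = 117 = 2·58 + 1 ≡ 1 (mod 58) and x^{58} = 1 for x ≠ 0 (Fermat). So T⁻¹(10) = 10^3 mod 59.
Repeated squaring mod 59: 10^1 ≡ 10, 10^2 ≡ 10² = 100 ≡ 41. Since 3 = 2 + 1, 10^3 ≡ 41·10: 41·10 = 410 ≡ 56. So 10^3 ≡ 56 (mod 59).
Hence T⁻¹(10) = 56.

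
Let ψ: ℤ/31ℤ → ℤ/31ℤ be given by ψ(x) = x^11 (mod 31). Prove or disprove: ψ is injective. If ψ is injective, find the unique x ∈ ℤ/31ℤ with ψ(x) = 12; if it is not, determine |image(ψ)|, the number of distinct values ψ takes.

Since 31 is prime, the nonzero elements of ℤ/31ℤ form a cyclic group of order 30.
As gcd(11, 30) = 1, raising to the 11th power is a bijection on this group: if u^11 ≡ v^11 then (uv^{−1})^11 = 1, and the only element of order dividing gcd(11, 30) = 1 is 1, so u = v.
With ψ(0) = 0 this makes ψ injective on all of ℤ/31ℤ, hence bijective (finite equal-size domain and codomain). In particular ψ is injective.
Since ψ is injective, we find the preimage of 12. The inverse of x ↦ x^11 on (ℤ/31ℤ)^× is x ↦ x^11, because 11·11 = 121 = 4·30 + 1 ≡ 1 (mod 30) and x^{30} = 1 for x ≠ 0 (Fermat). So ψ⁻¹(12) = 12^11 mod 31.
Repeated squaring mod 31: 12^1 ≡ 12, 12^2 ≡ 12² = 144 ≡ 20, 12^4 ≡ 20² = 400 ≡ 28, 12^8 ≡ 28² = 784 ≡ 9. Since 11 = 8 + 2 + 1, 12^11 ≡ 9·20·12: 9·20 = 180 ≡ 25, then 25·12 = 300 ≡ 21. So 12^11 ≡ 21 (mod 31).
Hence ψ⁻¹(12) = 21.

21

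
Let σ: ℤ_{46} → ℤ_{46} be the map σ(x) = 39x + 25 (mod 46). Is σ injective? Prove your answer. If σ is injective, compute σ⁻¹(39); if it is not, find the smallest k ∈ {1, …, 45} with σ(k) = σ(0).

If σ(u) = σ(v), then 39u ≡ 39v (mod 46). Because gcd(39, 46) = 1, we may cancel 39 to get u ≡ v (mod 46).
So σ is injective.
We now compute 39⁻¹ mod 46 explicitly. Euclid's algorithm: 46 = 1·39 + 7, 39 = 5·7 + 4, 7 = 1·4 + 3, 4 = 1·3 + 1; back-substituting gives 1 = 13·39 − 11·46, so 39⁻¹ ≡ 13 (mod 46).
Since σ is injective, we compute σ⁻¹(39): solve 39x + 25 ≡ 39 (mod 46), i.e. 39x ≡ 14 (mod 46).
Multiplying by 39⁻¹ = 13 gives x ≡ 13·14 = 182 = 3·46 + 44 ≡ 44 (mod 46).
Check: σ(44) = 39·44 + 25 = 1741 = 37·46 + 39 ≡ 39 (mod 46).

44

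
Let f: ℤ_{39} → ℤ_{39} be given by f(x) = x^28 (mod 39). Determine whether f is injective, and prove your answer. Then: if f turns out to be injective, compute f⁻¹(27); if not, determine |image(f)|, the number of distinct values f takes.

8

f(1) = 1^28 = 1.
f(5): Repeated squaring mod 39: 5^1 ≡ 5, 5^2 ≡ 5² = 25, 5^4 ≡ 25² = 625 ≡ 1, 5^8 ≡ 1² = 1, 5^16 ≡ 1² = 1. Since 28 = 16 + 8 + 4, 5^28 ≡ 1·1·1: 1·1 = 1, then 1·1 = 1. So 5^28 ≡ 1 (mod 39).
So f(1) = f(5) = 1 while 1 ≠ 5, so f is not injective.
Since f is not injective, we determine |image(f)|. Computing x^28 mod 39 for each x (by repeated squaring, reducing mod 39 at every step), the values f(0), f(1), …, f(38) are: 0, 1, 16, 3, 22, 1, 9, 22, 1, 9, 16, 16, 27, 13, 1, 3, 16, 22, 27, 22, 22, 27, 22, 16, 3, 1, 13, 27, 16, 16, 9, 1, 22, 9, 1, 22, 3, 16, 1.
The distinct values are {0, 1, 3, 9, 13, 16, 22, 27}; there are 8 of them.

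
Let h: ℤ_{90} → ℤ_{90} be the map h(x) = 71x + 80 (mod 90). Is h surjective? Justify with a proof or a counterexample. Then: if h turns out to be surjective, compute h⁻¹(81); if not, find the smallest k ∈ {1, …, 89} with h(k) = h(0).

Since gcd(71, 90) = 1, 71 is invertible modulo 90. Euclid's algorithm: 90 = 1·71 + 19, 71 = 3·19 + 14, 19 = 1·14 + 5, 14 = 2·5 + 4, 5 = 1·4 + 1; back-substituting gives 1 = 71·71 − 56·90, so 71⁻¹ ≡ 71 (mod 90).
For any y ∈ ℤ_{90}, x = 71(y − 80) mod 90 satisfies h(x) = 71·71(y − 80) + 80 ≡ y (since 71·71 ≡ 1 mod 90). So every y has a preimage.
So h is surjective.
Since h is surjective, we compute h⁻¹(81): solve 71x + 80 ≡ 81 (mod 90), i.e. 71x ≡ 1 (mod 90).
Multiplying by 71⁻¹ = 71 gives x ≡ 71·1 = 71 ≡ 71 (mod 90).
Check: h(71) = 71·71 + 80 = 5121 = 56·90 + 81 ≡ 81 (mod 90).

71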